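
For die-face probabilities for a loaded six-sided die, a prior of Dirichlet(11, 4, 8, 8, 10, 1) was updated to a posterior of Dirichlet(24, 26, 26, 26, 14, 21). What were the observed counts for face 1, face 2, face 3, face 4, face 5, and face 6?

For a Dirichlet(α) prior with multinomial counts c, the posterior is Dirichlet(α + c) componentwise.
Counts are posterior − prior componentwise: 24−11=13, 26−4=22, 26−8=18, 26−8=18, 14−10=4, 21−1=20.

counts (13, 22, 18, 18, 4, 20)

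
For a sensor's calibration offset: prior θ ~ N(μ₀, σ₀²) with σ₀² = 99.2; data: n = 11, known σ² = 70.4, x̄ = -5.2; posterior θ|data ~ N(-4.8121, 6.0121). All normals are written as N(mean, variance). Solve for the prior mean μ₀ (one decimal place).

μ₀ = 1.2

The posterior mean is a precision-weighted average: μ_n = (τ₀μ₀ + τ_data·x̄)/(τ₀+τ_data), with τ₀=1/σ₀² and τ_data=n/σ².
Here τ₀ = 1/99.2 = 0.010081 and τ_data = 11/70.4 = 0.156250, so τ_n = 0.166331.
Rearranging for μ₀: μ₀ = (μ_n·τ_n − τ_data·x̄)/τ₀ = (-4.8121·0.166331 − 0.156250·-5.2) / 0.010081 = 0.012099/0.010081 ≈ 1.2.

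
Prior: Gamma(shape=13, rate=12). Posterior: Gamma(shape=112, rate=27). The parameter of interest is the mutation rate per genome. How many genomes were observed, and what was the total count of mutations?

n = 15 genomes with total 99 mutations

Gamma–Poisson conjugacy: posterior shape = α + Σxᵢ, posterior rate = β + n.
Matching: Σxᵢ = 112 − 13 = 99 and n = 27 − 12 = 15.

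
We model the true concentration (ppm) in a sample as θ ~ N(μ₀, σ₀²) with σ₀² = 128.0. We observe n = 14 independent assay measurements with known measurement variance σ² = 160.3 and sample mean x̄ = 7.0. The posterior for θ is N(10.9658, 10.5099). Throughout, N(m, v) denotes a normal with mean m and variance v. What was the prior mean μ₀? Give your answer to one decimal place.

With known observation variance, the Normal–Normal posterior has precision τ_n = τ₀ + n/σ² and mean μ_n = (τ₀μ₀ + (n/σ²)x̄)/τ_n.
Here τ₀ = 1/128.0 = 0.007812 and τ_data = 14/160.3 = 0.087336, so τ_n = 0.095148.
Rearranging for μ₀: μ₀ = (μ_n·τ_n − τ_data·x̄)/τ₀ = (10.9658·0.095148 − 0.087336·7.0) / 0.007812 = 0.432022/0.007812 ≈ 55.3.

μ₀ = 55.3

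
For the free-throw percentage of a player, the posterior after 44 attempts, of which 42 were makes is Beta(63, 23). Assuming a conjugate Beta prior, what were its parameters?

Beta(21, 21)

Under Beta–binomial conjugacy the posterior parameters are (α+s, β+f).
So α = 63 − 42 = 21 and β = 23 − 2 = 21.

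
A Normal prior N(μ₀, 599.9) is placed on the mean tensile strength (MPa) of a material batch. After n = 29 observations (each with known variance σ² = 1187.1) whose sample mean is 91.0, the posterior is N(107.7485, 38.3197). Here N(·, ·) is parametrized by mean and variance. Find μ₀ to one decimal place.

With known observation variance, the Normal–Normal posterior has precision τ_n = τ₀ + n/σ² and mean μ_n = (τ₀μ₀ + (n/σ²)x̄)/τ_n.
Here τ₀ = 1/599.9 = 0.001667 and τ_data = 29/1187.1 = 0.024429, so τ_n = 0.026096.
Rearranging for μ₀: μ₀ = (μ_n·τ_n − τ_data·x̄)/τ₀ = (107.7485·0.026096 − 0.024429·91.0) / 0.001667 = 0.588766/0.001667 ≈ 353.2.

μ₀ = 353.2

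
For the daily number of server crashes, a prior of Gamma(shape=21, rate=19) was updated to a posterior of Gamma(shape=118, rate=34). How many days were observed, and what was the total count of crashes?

A Gamma(α, β) prior (rate parametrization) on a Poisson rate with n observations summing to S gives posterior Gamma(α+S, β+n).
Matching: Σxᵢ = 118 − 21 = 97 and n = 34 − 19 = 15.

n = 15 days with total 97 crashes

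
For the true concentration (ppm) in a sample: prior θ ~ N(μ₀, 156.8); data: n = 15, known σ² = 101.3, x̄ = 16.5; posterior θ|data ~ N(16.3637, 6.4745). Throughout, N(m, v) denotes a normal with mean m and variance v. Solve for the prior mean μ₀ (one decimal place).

μ₀ = 13.2

With known observation variance, the Normal–Normal posterior has precision τ_n = τ₀ + n/σ² and mean μ_n = (τ₀μ₀ + (n/σ²)x̄)/τ_n.
Here τ₀ = 1/156.8 = 0.006378 and τ_data = 15/101.3 = 0.148075, so τ_n = 0.154453.
Rearranging for μ₀: μ₀ = (μ_n·τ_n − τ_data·x̄)/τ₀ = (16.3637·0.154453 − 0.148075·16.5) / 0.006378 = 0.084185/0.006378 ≈ 13.2.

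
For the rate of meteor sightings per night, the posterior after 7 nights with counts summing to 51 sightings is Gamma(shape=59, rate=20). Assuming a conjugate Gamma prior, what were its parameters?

Gamma(shape=8, rate=13)

A Gamma(α, β) prior (rate parametrization) on a Poisson rate with n observations summing to S gives posterior Gamma(α+S, β+n).
So α = 59 − 51 = 8 and β = 20 − 7 = 13.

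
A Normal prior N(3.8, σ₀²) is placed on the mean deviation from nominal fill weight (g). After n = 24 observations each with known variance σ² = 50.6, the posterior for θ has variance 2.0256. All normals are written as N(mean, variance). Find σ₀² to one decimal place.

σ₀² = 51.6

Posterior precision equals prior precision plus data precision: 1/σ_n² = 1/σ₀² + n/σ².
So 1/σ₀² = 1/2.0256 − 24/50.6 = 0.493681 − 0.474308 = 0.019373.
Hence σ₀² = 1/0.019373 ≈ 51.6.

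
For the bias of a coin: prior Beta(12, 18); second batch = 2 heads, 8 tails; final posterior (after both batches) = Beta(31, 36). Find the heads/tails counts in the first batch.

Sequential conjugate updates are equivalent to a single update on the pooled data, so total successes = posterior α − prior α and total failures = posterior β − prior β.
Total across both batches: 31−12=19 heads, 36−18=18 tails.
Subtract the second batch: 19−2=17 heads and 18−8=10 tails.

17 heads and 10 tails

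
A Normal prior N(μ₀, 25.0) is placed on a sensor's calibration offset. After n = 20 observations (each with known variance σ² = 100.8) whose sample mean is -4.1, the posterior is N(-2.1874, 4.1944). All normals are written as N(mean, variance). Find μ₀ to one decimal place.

The posterior mean is a precision-weighted average: μ_n = (τ₀μ₀ + τ_data·x̄)/(τ₀+τ_data), with τ₀=1/σ₀² and τ_data=n/σ².
Here τ₀ = 1/25.0 = 0.040000 and τ_data = 20/100.8 = 0.198413, so τ_n = 0.238413.
Rearranging for μ₀: μ₀ = (μ_n·τ_n − τ_data·x̄)/τ₀ = (-2.1874·0.238413 − 0.198413·-4.1) / 0.040000 = 0.291989/0.040000 ≈ 7.3.

μ₀ = 7.3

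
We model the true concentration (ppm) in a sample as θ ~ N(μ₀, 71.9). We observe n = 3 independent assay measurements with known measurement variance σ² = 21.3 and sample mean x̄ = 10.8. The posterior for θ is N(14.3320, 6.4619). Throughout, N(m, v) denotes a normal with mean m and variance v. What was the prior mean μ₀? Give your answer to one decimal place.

With known observation variance, the Normal–Normal posterior has precision τ_n = τ₀ + n/σ² and mean μ_n = (τ₀μ₀ + (n/σ²)x̄)/τ_n.
Here τ₀ = 1/71.9 = 0.013908 and τ_data = 3/21.3 = 0.140845, so τ_n = 0.154753.
Rearranging for μ₀: μ₀ = (μ_n·τ_n − τ_data·x̄)/τ₀ = (14.3320·0.154753 − 0.140845·10.8) / 0.013908 = 0.696794/0.013908 ≈ 50.1.

μ₀ = 50.1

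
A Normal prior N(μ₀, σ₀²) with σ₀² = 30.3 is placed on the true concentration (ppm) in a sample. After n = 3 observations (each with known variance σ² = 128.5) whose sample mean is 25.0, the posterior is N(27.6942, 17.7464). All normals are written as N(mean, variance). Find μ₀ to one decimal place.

μ₀ = 29.6

With known observation variance, the Normal–Normal posterior has precision τ_n = τ₀ + n/σ² and mean μ_n = (τ₀μ₀ + (n/σ²)x̄)/τ_n.
Here τ₀ = 1/30.3 = 0.033003 and τ_data = 3/128.5 = 0.023346, so τ_n = 0.056349.
Rearranging for μ₀: μ₀ = (μ_n·τ_n − τ_data·x̄)/τ₀ = (27.6942·0.056349 − 0.023346·25.0) / 0.033003 = 0.976890/0.033003 ≈ 29.6.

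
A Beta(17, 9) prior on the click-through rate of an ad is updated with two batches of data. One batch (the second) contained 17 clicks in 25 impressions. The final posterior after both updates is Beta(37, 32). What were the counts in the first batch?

Sequential conjugate updates are equivalent to a single update on the pooled data, so total successes = posterior α − prior α and total failures = posterior β − prior β.
Total across both batches: 37−17=20 clicks, 32−9=23 non-clicks.
Subtract the second batch: 20−17=3 clicks and 23−8=15 non-clicks.

3 clicks and 15 non-clicks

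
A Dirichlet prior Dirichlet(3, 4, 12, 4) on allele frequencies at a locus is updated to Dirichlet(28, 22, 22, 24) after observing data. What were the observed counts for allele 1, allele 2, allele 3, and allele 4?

For a Dirichlet(α) prior with multinomial counts c, the posterior is Dirichlet(α + c) componentwise.
Counts are posterior − prior componentwise: 28−3=25, 22−4=18, 22−12=10, 24−4=20.

counts (25, 18, 10, 20)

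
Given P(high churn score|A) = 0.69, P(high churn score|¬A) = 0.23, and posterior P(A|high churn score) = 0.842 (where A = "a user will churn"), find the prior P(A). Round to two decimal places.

P(A) = 0.64

In odds form, posterior odds = prior odds × likelihood ratio, so prior odds = posterior odds ÷ LR.
Posterior odds = 0.842/(1−0.842) = 5.3291. LR = 0.69/0.23 = 3.0000.
Prior odds = 5.3291/3.0000 = 1.7764, so P(A) = 1.7764/(1+1.7764) ≈ 0.64.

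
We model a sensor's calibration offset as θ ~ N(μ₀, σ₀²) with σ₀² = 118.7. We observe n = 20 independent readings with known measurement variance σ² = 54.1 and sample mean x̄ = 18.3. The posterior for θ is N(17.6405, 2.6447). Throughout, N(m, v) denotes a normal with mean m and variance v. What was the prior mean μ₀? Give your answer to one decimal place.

With known observation variance, the Normal–Normal posterior has precision τ_n = τ₀ + n/σ² and mean μ_n = (τ₀μ₀ + (n/σ²)x̄)/τ_n.
Here τ₀ = 1/118.7 = 0.008425 and τ_data = 20/54.1 = 0.369686, so τ_n = 0.378111.
Rearranging for μ₀: μ₀ = (μ_n·τ_n − τ_data·x̄)/τ₀ = (17.6405·0.378111 − 0.369686·18.3) / 0.008425 = -0.095187/0.008425 ≈ -11.3.

μ₀ = -11.3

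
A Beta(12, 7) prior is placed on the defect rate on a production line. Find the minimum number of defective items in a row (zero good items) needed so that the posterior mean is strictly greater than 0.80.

After k defective items and 0 good items the posterior is Beta(12+k, 7), with mean (12+k)/(12+7+k).
Set (12+k)/(19+k) > 0.80 and solve: k > (0.80·19 − 12)/(1 − 0.80) = 16.000.
The smallest integer exceeding 16.000 is 17, and checking k=17: (29)/(36) = 0.8056 > 0.80.

k = 17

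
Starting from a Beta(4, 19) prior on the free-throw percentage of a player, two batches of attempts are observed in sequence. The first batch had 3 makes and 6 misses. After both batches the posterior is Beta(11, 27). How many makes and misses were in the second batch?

Sequential conjugate updates are equivalent to a single update on the pooled data, so total successes = posterior α − prior α and total failures = posterior β − prior β.
Total across both batches: 11−4=7 makes, 27−19=8 misses.
Subtract the first batch: 7−3=4 makes and 8−6=2 misses.

4 makes and 2 misses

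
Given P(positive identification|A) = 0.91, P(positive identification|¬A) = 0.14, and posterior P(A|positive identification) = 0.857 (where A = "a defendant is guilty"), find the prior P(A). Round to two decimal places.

Bayes' rule in odds form gives O(A|E) = O(A)·[P(E|A)/P(E|¬A)], hence O(A) = O(A|E)/LR.
Posterior odds = 0.857/(1−0.857) = 5.9930. LR = 0.91/0.14 = 6.5000.
Prior odds = 5.9930/6.5000 = 0.9220, so P(A) = 0.9220/(1+0.9220) ≈ 0.48.

P(A) = 0.48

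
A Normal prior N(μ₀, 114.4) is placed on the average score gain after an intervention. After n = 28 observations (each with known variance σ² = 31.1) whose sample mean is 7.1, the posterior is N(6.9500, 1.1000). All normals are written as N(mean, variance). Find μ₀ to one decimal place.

The posterior mean is a precision-weighted average: μ_n = (τ₀μ₀ + τ_data·x̄)/(τ₀+τ_data), with τ₀=1/σ₀² and τ_data=n/σ².
Here τ₀ = 1/114.4 = 0.008741 and τ_data = 28/31.1 = 0.900322, so τ_n = 0.909063.
Rearranging for μ₀: μ₀ = (μ_n·τ_n − τ_data·x̄)/τ₀ = (6.9500·0.909063 − 0.900322·7.1) / 0.008741 = -0.074298/0.008741 ≈ -8.5.

μ₀ = -8.5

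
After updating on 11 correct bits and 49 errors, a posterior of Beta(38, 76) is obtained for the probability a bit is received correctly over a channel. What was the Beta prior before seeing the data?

A Beta(a, b) prior with s successes and f failures in binomial data gives a Beta(a+s, b+f) posterior.
So a = 38 − 11 = 27 and b = 76 − 49 = 27.

Beta(27, 27)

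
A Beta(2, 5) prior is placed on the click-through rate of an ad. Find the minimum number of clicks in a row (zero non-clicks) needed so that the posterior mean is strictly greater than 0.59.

k = 6

After k clicks and 0 non-clicks the posterior is Beta(2+k, 5), with mean (2+k)/(2+5+k).
Set (2+k)/(7+k) > 0.59 and solve: k > (0.59·7 − 2)/(1 − 0.59) = 5.195.
The smallest integer exceeding 5.195 is 6.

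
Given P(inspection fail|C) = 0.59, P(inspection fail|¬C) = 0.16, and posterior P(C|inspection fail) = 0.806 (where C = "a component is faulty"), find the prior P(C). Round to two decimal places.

Bayes' rule in odds form gives O(C|E) = O(C)·[P(E|C)/P(E|¬C)], hence O(C) = O(C|E)/LR.
Posterior odds = 0.806/(1−0.806) = 4.1546. LR = 0.59/0.16 = 3.6875.
Prior odds = 4.1546/3.6875 = 1.1267, so P(C) = 1.1267/(1+1.1267) ≈ 0.53.

P(C) = 0.53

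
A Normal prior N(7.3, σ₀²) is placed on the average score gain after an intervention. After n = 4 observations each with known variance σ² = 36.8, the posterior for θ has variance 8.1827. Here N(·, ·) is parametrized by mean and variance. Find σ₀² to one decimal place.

σ₀² = 74.0

For the Normal–Normal model with known σ², precisions add: τ_n = τ₀ + n/σ².
So 1/σ₀² = 1/8.1827 − 4/36.8 = 0.122209 − 0.108696 = 0.013513.
Hence σ₀² = 1/0.013513 ≈ 74.0.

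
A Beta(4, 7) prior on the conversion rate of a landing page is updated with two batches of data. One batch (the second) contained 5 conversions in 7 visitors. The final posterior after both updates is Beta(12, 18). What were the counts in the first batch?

3 conversions and 9 bounces

Because Beta–binomial updating is additive in the counts, the combined data contributed (α_post−α_prior, β_post−β_prior) successes and failures.
Total across both batches: 12−4=8 conversions, 18−7=11 bounces.
Subtract the second batch: 8−5=3 conversions and 11−2=9 bounces.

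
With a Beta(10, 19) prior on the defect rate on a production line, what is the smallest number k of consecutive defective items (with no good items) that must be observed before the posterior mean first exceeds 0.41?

k = 4

After k defective items and 0 good items the posterior is Beta(10+k, 19), with mean (10+k)/(10+19+k).
Set (10+k)/(29+k) > 0.41 and solve: k > (0.41·29 − 10)/(1 − 0.41) = 3.203.
The smallest integer exceeding 3.203 is 4.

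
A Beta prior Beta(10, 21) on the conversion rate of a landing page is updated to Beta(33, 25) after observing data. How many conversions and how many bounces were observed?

23 conversions and 4 bounces

A Beta(α, β) prior with s successes and f failures in binomial data gives a Beta(α+s, β+f) posterior.
So s = 33 − 10 = 23 and f = 25 − 21 = 4.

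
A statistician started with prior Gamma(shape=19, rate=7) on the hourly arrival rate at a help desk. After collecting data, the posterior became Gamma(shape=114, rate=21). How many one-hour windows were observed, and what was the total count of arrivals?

n = 14 one-hour windows with total 95 arrivals

A Gamma(α, β) prior (rate parametrization) on a Poisson rate with n observations summing to S gives posterior Gamma(α+S, β+n).
Matching: Σxᵢ = 114 − 19 = 95 and n = 21 − 7 = 14.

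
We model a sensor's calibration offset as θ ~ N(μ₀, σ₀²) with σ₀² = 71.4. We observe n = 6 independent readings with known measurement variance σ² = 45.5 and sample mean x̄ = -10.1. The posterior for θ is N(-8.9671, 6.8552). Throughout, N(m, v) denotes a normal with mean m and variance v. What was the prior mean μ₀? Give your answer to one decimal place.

μ₀ = 1.7

The posterior mean is a precision-weighted average: μ_n = (τ₀μ₀ + τ_data·x̄)/(τ₀+τ_data), with τ₀=1/σ₀² and τ_data=n/σ².
Here τ₀ = 1/71.4 = 0.014006 and τ_data = 6/45.5 = 0.131868, so τ_n = 0.145874.
Rearranging for μ₀: μ₀ = (μ_n·τ_n − τ_data·x̄)/τ₀ = (-8.9671·0.145874 − 0.131868·-10.1) / 0.014006 = 0.023800/0.014006 ≈ 1.7.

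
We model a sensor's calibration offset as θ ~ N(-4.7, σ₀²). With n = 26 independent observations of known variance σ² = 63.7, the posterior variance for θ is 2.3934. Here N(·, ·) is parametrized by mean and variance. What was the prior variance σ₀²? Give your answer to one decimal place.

σ₀² = 103.6

Posterior precision equals prior precision plus data precision: 1/σ_n² = 1/σ₀² + n/σ².
So 1/σ₀² = 1/2.3934 − 26/63.7 = 0.417816 − 0.408163 = 0.009653.
Hence σ₀² = 1/0.009653 ≈ 103.6.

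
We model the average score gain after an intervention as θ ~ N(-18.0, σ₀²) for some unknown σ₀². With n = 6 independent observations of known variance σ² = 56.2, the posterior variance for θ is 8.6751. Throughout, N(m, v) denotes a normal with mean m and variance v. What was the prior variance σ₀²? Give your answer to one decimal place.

Posterior precision equals prior precision plus data precision: 1/σ_n² = 1/σ₀² + n/σ².
So 1/σ₀² = 1/8.6751 − 6/56.2 = 0.115272 − 0.106762 = 0.008510.
Hence σ₀² = 1/0.008510 ≈ 117.5.

σ₀² = 117.5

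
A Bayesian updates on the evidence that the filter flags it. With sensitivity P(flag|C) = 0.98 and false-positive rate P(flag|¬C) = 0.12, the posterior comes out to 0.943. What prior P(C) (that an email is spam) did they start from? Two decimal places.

P(C) = 0.67

In odds form, posterior odds = prior odds × likelihood ratio, so prior odds = posterior odds ÷ LR.
Posterior odds = 0.943/(1−0.943) = 16.5439. LR = 0.98/0.12 = 8.1667.
Prior odds = 16.5439/8.1667 = 2.0258, so P(C) = 2.0258/(1+2.0258) ≈ 0.67.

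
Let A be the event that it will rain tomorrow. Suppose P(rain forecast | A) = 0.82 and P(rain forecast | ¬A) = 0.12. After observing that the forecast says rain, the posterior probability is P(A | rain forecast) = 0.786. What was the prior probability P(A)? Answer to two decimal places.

In odds form, posterior odds = prior odds × likelihood ratio, so prior odds = posterior odds ÷ LR.
Posterior odds = 0.786/(1−0.786) = 3.6729. LR = 0.82/0.12 = 6.8333.
Prior odds = 3.6729/6.8333 = 0.5375, so P(A) = 0.5375/(1+0.5375) ≈ 0.35.

P(A) = 0.35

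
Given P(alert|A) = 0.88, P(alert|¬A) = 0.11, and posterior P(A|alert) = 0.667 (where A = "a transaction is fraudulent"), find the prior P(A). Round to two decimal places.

P(A) = 0.20

In odds form, posterior odds = prior odds × likelihood ratio, so prior odds = posterior odds ÷ LR.
Posterior odds = 0.667/(1−0.667) = 2.0030. LR = 0.88/0.11 = 8.0000.
Prior odds = 2.0030/8.0000 = 0.2504, so P(A) = 0.2504/(1+0.2504) ≈ 0.20.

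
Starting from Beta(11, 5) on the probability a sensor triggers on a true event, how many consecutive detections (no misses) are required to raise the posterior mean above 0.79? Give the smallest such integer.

After k detections and 0 misses the posterior is Beta(11+k, 5), with mean (11+k)/(11+5+k).
Set (11+k)/(16+k) > 0.79 and solve: k > (0.79·16 − 11)/(1 − 0.79) = 7.810.
The smallest integer exceeding 7.810 is 8.

k = 8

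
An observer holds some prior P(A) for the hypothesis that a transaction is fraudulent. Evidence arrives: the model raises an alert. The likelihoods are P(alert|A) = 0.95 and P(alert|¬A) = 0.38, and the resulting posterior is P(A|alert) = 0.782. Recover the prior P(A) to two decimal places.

In odds form, posterior odds = prior odds × likelihood ratio, so prior odds = posterior odds ÷ LR.
Posterior odds = 0.782/(1−0.782) = 3.5872. LR = 0.95/0.38 = 2.5000.
Prior odds = 3.5872/2.5000 = 1.4349, so P(A) = 1.4349/(1+1.4349) ≈ 0.59.

P(A) = 0.59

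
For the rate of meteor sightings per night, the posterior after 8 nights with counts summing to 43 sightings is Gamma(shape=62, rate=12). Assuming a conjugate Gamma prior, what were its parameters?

Gamma(shape=19, rate=4)

Gamma–Poisson conjugacy: posterior shape = α + Σxᵢ, posterior rate = β + n.
So α = 62 − 43 = 19 and β = 12 − 8 = 4.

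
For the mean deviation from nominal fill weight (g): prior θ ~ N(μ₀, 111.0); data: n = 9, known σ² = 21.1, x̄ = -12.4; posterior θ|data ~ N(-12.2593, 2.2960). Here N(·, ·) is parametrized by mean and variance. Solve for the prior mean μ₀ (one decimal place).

μ₀ = -5.6

The posterior mean is a precision-weighted average: μ_n = (τ₀μ₀ + τ_data·x̄)/(τ₀+τ_data), with τ₀=1/σ₀² and τ_data=n/σ².
Here τ₀ = 1/111.0 = 0.009009 and τ_data = 9/21.1 = 0.426540, so τ_n = 0.435549.
Rearranging for μ₀: μ₀ = (μ_n·τ_n − τ_data·x̄)/τ₀ = (-12.2593·0.435549 − 0.426540·-12.4) / 0.009009 = -0.050430/0.009009 ≈ -5.6.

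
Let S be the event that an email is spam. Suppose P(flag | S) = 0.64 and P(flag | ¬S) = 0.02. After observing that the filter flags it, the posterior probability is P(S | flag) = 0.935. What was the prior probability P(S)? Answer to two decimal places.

In odds form, posterior odds = prior odds × likelihood ratio, so prior odds = posterior odds ÷ LR.
Posterior odds = 0.935/(1−0.935) = 14.3846. LR = 0.64/0.02 = 32.0000.
Prior odds = 14.3846/32.0000 = 0.4495, so P(S) = 0.4495/(1+0.4495) ≈ 0.31.

P(S) = 0.31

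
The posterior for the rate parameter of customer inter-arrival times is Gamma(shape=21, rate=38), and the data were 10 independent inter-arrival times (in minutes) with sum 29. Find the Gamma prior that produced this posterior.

Gamma(shape=11, rate=9)

For an exponential likelihood with a Gamma(α, β) prior on the rate, n observations with total T give posterior Gamma(α+n, β+T).
So α = 21 − 10 = 11 and β = 38 − 29 = 9.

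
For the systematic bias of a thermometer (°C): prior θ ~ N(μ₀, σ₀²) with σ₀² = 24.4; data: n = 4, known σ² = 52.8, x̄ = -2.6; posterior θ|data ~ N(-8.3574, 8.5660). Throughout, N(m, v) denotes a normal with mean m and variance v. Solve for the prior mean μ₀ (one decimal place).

μ₀ = -19.0

With known observation variance, the Normal–Normal posterior has precision τ_n = τ₀ + n/σ² and mean μ_n = (τ₀μ₀ + (n/σ²)x̄)/τ_n.
Here τ₀ = 1/24.4 = 0.040984 and τ_data = 4/52.8 = 0.075758, so τ_n = 0.116742.
Rearranging for μ₀: μ₀ = (μ_n·τ_n − τ_data·x̄)/τ₀ = (-8.3574·0.116742 − 0.075758·-2.6) / 0.040984 = -0.778689/0.040984 ≈ -19.0.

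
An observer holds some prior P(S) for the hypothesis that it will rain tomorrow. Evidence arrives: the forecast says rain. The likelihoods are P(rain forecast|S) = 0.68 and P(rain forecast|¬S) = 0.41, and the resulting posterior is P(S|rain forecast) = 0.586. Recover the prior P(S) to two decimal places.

Bayes' rule in odds form gives O(S|E) = O(S)·[P(E|S)/P(E|¬S)], hence O(S) = O(S|E)/LR.
Posterior odds = 0.586/(1−0.586) = 1.4155. LR = 0.68/0.41 = 1.6585.
Prior odds = 1.4155/1.6585 = 0.8535, so P(S) = 0.8535/(1+0.8535) ≈ 0.46.

P(S) = 0.46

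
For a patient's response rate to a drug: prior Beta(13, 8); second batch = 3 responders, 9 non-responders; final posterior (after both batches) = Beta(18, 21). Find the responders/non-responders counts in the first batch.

Sequential conjugate updates are equivalent to a single update on the pooled data, so total successes = posterior α − prior α and total failures = posterior β − prior β.
Total across both batches: 18−13=5 responders, 21−8=13 non-responders.
Subtract the second batch: 5−3=2 responders and 13−9=4 non-responders.

2 responders and 4 non-responders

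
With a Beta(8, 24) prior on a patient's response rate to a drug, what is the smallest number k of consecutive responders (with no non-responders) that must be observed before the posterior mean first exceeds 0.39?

After k responders and 0 non-responders the posterior is Beta(8+k, 24), with mean (8+k)/(8+24+k).
Set (8+k)/(32+k) > 0.39 and solve: k > (0.39·32 − 8)/(1 − 0.39) = 7.344.
The smallest integer exceeding 7.344 is 8.

k = 8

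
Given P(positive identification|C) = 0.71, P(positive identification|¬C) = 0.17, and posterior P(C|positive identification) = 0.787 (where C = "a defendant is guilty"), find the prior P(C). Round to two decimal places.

Bayes' rule in odds form gives O(C|E) = O(C)·[P(E|C)/P(E|¬C)], hence O(C) = O(C|E)/LR.
Posterior odds = 0.787/(1−0.787) = 3.6948. LR = 0.71/0.17 = 4.1765.
Prior odds = 3.6948/4.1765 = 0.8847, so P(C) = 0.8847/(1+0.8847) ≈ 0.47.

P(C) = 0.47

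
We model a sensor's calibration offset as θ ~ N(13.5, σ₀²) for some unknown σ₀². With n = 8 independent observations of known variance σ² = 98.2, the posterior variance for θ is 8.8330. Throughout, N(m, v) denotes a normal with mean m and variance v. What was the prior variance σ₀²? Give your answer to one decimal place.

For the Normal–Normal model with known σ², precisions add: τ_n = τ₀ + n/σ².
So 1/σ₀² = 1/8.8330 − 8/98.2 = 0.113212 − 0.081466 = 0.031746.
Hence σ₀² = 1/0.031746 ≈ 31.5.

σ₀² = 31.5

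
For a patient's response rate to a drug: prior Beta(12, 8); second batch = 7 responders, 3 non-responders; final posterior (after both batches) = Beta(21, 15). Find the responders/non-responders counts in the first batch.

Sequential conjugate updates are equivalent to a single update on the pooled data, so total successes = posterior α − prior α and total failures = posterior β − prior β.
Total across both batches: 21−12=9 responders, 15−8=7 non-responders.
Subtract the second batch: 9−7=2 responders and 7−3=4 non-responders.

2 responders and 4 non-responders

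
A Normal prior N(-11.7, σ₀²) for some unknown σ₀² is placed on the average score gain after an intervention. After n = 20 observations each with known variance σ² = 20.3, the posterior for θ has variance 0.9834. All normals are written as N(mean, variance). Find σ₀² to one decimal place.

Posterior precision equals prior precision plus data precision: 1/σ_n² = 1/σ₀² + n/σ².
So 1/σ₀² = 1/0.9834 − 20/20.3 = 1.016880 − 0.985222 = 0.031658.
Hence σ₀² = 1/0.031658 ≈ 31.6.

σ₀² = 31.6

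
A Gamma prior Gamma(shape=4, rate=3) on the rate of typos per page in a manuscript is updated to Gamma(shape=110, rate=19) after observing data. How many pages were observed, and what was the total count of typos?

A Gamma(α, β) prior (rate parametrization) on a Poisson rate with n observations summing to S gives posterior Gamma(α+S, β+n).
Matching: Σxᵢ = 110 − 4 = 106 and n = 19 − 3 = 16.

n = 16 pages with total 106 typos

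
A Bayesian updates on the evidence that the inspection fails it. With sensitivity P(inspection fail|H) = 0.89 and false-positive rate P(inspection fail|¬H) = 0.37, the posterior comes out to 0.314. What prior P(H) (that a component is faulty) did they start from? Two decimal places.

In odds form, posterior odds = prior odds × likelihood ratio, so prior odds = posterior odds ÷ LR.
Posterior odds = 0.314/(1−0.314) = 0.4577. LR = 0.89/0.37 = 2.4054.
Prior odds = 0.4577/2.4054 = 0.1903, so P(H) = 0.1903/(1+0.1903) ≈ 0.16.

P(H) = 0.16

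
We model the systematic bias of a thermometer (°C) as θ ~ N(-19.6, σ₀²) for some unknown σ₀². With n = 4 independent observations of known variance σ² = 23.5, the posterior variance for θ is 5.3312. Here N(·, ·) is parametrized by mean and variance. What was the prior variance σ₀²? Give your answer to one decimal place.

σ₀² = 57.6

Posterior precision equals prior precision plus data precision: 1/σ_n² = 1/σ₀² + n/σ².
So 1/σ₀² = 1/5.3312 − 4/23.5 = 0.187575 − 0.170213 = 0.017362.
Hence σ₀² = 1/0.017362 ≈ 57.6.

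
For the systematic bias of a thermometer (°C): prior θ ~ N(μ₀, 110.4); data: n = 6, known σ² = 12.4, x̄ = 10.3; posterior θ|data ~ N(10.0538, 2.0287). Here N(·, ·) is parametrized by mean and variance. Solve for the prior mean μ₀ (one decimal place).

The posterior mean is a precision-weighted average: μ_n = (τ₀μ₀ + τ_data·x̄)/(τ₀+τ_data), with τ₀=1/σ₀² and τ_data=n/σ².
Here τ₀ = 1/110.4 = 0.009058 and τ_data = 6/12.4 = 0.483871, so τ_n = 0.492929.
Rearranging for μ₀: μ₀ = (μ_n·τ_n − τ_data·x̄)/τ₀ = (10.0538·0.492929 − 0.483871·10.3) / 0.009058 = -0.028062/0.009058 ≈ -3.1.

μ₀ = -3.1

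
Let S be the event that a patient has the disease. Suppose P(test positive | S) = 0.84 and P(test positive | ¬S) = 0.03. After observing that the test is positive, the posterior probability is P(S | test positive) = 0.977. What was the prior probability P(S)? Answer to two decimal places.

P(S) = 0.60

Bayes' rule in odds form gives O(S|E) = O(S)·[P(E|S)/P(E|¬S)], hence O(S) = O(S|E)/LR.
Posterior odds = 0.977/(1−0.977) = 42.4783. LR = 0.84/0.03 = 28.0000.
Prior odds = 42.4783/28.0000 = 1.5171, so P(S) = 1.5171/(1+1.5171) ≈ 0.60.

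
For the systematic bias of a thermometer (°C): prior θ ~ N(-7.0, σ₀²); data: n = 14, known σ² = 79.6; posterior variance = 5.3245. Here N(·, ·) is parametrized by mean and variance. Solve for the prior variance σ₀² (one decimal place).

σ₀² = 83.8

Posterior precision equals prior precision plus data precision: 1/σ_n² = 1/σ₀² + n/σ².
So 1/σ₀² = 1/5.3245 − 14/79.6 = 0.187811 − 0.175879 = 0.011932.
Hence σ₀² = 1/0.011932 ≈ 83.8.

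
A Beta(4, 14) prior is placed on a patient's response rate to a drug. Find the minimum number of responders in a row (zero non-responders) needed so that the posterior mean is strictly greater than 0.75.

After k responders and 0 non-responders the posterior is Beta(4+k, 14), with mean (4+k)/(4+14+k).
Set (4+k)/(18+k) > 0.75 and solve: k > (0.75·18 − 4)/(1 − 0.75) = 38.000.
The smallest integer exceeding 38.000 is 39, and checking k=39: (43)/(57) = 0.7544 > 0.75.

k = 39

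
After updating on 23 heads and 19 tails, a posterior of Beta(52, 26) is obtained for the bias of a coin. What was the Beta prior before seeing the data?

Beta(29, 7)

Beta is conjugate to the binomial likelihood: posterior = Beta(α+s, β+f).
So α = 52 − 23 = 29 and β = 26 − 19 = 7.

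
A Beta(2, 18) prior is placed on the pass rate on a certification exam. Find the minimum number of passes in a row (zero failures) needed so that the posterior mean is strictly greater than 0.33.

After k passes and 0 failures the posterior is Beta(2+k, 18), with mean (2+k)/(2+18+k).
Set (2+k)/(20+k) > 0.33 and solve: k > (0.33·20 − 2)/(1 − 0.33) = 6.866.
The smallest integer exceeding 6.866 is 7.

k = 7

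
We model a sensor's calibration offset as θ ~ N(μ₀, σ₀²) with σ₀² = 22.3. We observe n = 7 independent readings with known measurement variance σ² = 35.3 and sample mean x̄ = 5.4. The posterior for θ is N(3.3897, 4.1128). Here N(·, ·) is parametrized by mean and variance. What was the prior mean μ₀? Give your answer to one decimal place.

With known observation variance, the Normal–Normal posterior has precision τ_n = τ₀ + n/σ² and mean μ_n = (τ₀μ₀ + (n/σ²)x̄)/τ_n.
Here τ₀ = 1/22.3 = 0.044843 and τ_data = 7/35.3 = 0.198300, so τ_n = 0.243143.
Rearranging for μ₀: μ₀ = (μ_n·τ_n − τ_data·x̄)/τ₀ = (3.3897·0.243143 − 0.198300·5.4) / 0.044843 = -0.246638/0.044843 ≈ -5.5.

μ₀ = -5.5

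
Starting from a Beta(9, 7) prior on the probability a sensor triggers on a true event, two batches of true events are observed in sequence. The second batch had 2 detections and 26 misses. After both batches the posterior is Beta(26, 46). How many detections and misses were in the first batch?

15 detections and 13 misses

Because Beta–binomial updating is additive in the counts, the combined data contributed (α_post−α_prior, β_post−β_prior) successes and failures.
Total across both batches: 26−9=17 detections, 46−7=39 misses.
Subtract the second batch: 17−2=15 detections and 39−26=13 misses.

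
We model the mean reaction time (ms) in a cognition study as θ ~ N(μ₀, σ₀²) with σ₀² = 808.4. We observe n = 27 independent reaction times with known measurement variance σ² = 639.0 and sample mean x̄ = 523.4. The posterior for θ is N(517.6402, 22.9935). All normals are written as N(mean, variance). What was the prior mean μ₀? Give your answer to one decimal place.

The posterior mean is a precision-weighted average: μ_n = (τ₀μ₀ + τ_data·x̄)/(τ₀+τ_data), with τ₀=1/σ₀² and τ_data=n/σ².
Here τ₀ = 1/808.4 = 0.001237 and τ_data = 27/639.0 = 0.042254, so τ_n = 0.043491.
Rearranging for μ₀: μ₀ = (μ_n·τ_n − τ_data·x̄)/τ₀ = (517.6402·0.043491 − 0.042254·523.4) / 0.001237 = 0.396946/0.001237 ≈ 320.9.

μ₀ = 320.9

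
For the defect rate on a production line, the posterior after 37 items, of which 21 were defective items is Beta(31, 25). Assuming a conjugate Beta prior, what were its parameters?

Beta(10, 9)

Under Beta–binomial conjugacy the posterior parameters are (α+s, β+f).
Subtract the data counts: 31−21=10, 25−16=9.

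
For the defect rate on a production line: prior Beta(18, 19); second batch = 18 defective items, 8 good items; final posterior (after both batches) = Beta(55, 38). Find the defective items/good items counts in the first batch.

Sequential conjugate updates are equivalent to a single update on the pooled data, so total successes = posterior α − prior α and total failures = posterior β − prior β.
Total across both batches: 55−18=37 defective items, 38−19=19 good items.
Subtract the second batch: 37−18=19 defective items and 19−8=11 good items.

19 defective items and 11 good items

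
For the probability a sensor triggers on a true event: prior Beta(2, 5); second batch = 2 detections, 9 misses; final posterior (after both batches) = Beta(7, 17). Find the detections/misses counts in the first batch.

Because Beta–binomial updating is additive in the counts, the combined data contributed (α_post−α_prior, β_post−β_prior) successes and failures.
Total across both batches: 7−2=5 detections, 17−5=12 misses.
Subtract the second batch: 5−2=3 detections and 12−9=3 misses.

3 detections and 3 misses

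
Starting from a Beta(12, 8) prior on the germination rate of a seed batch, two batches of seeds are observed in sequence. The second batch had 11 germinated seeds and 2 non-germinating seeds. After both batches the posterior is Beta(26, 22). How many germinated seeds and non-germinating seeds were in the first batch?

Because Beta–binomial updating is additive in the counts, the combined data contributed (α_post−α_prior, β_post−β_prior) successes and failures.
Total across both batches: 26−12=14 germinated seeds, 22−8=14 non-germinating seeds.
Subtract the second batch: 14−11=3 germinated seeds and 14−2=12 non-germinating seeds.

3 germinated seeds and 12 non-germinating seeds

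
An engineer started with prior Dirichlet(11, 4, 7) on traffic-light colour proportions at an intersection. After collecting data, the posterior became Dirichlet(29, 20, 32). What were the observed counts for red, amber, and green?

For a Dirichlet(α) prior with multinomial counts c, the posterior is Dirichlet(α + c) componentwise.
Counts are posterior − prior componentwise: 29−11=18, 20−4=16, 32−7=25.

counts (18, 16, 25)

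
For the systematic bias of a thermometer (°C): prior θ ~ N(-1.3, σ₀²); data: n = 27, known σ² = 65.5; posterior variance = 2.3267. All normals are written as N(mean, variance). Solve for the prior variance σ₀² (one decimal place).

For the Normal–Normal model with known σ², precisions add: τ_n = τ₀ + n/σ².
So 1/σ₀² = 1/2.3267 − 27/65.5 = 0.429793 − 0.412214 = 0.017579.
Hence σ₀² = 1/0.017579 ≈ 56.9.

σ₀² = 56.9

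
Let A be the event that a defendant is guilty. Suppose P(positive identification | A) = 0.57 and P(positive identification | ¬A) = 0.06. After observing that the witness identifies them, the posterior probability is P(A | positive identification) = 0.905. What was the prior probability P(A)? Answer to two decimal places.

Bayes' rule in odds form gives O(A|E) = O(A)·[P(E|A)/P(E|¬A)], hence O(A) = O(A|E)/LR.
Posterior odds = 0.905/(1−0.905) = 9.5263. LR = 0.57/0.06 = 9.5000.
Prior odds = 9.5263/9.5000 = 1.0028, so P(A) = 1.0028/(1+1.0028) ≈ 0.50.

P(A) = 0.50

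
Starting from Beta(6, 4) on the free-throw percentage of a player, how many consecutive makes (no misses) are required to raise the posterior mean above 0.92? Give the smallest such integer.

After k makes and 0 misses the posterior is Beta(6+k, 4), with mean (6+k)/(6+4+k).
Set (6+k)/(10+k) > 0.92 and solve: k > (0.92·10 − 6)/(1 − 0.92) = 40.000.
The smallest integer exceeding 40.000 is 41, and checking k=41: (47)/(51) = 0.9216 > 0.92.

k = 41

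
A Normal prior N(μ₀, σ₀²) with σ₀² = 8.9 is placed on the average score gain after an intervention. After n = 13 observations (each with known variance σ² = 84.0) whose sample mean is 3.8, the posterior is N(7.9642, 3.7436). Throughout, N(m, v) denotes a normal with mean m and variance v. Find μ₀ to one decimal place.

With known observation variance, the Normal–Normal posterior has precision τ_n = τ₀ + n/σ² and mean μ_n = (τ₀μ₀ + (n/σ²)x̄)/τ_n.
Here τ₀ = 1/8.9 = 0.112360 and τ_data = 13/84.0 = 0.154762, so τ_n = 0.267122.
Rearranging for μ₀: μ₀ = (μ_n·τ_n − τ_data·x̄)/τ₀ = (7.9642·0.267122 − 0.154762·3.8) / 0.112360 = 1.539317/0.112360 ≈ 13.7.

μ₀ = 13.7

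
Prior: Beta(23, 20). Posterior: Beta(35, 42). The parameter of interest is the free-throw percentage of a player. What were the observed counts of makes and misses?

Under Beta–binomial conjugacy the posterior parameters are (a+s, b+f).
Match parameters: s=35−23=12, f=42−20=22.

12 makes and 22 misses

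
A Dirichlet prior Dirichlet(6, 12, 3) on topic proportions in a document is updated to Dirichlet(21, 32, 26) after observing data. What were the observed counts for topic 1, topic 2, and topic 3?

counts (15, 20, 23)

For a Dirichlet(α) prior with multinomial counts c, the posterior is Dirichlet(α + c) componentwise.
Counts are posterior − prior componentwise: 21−6=15, 32−12=20, 26−3=23.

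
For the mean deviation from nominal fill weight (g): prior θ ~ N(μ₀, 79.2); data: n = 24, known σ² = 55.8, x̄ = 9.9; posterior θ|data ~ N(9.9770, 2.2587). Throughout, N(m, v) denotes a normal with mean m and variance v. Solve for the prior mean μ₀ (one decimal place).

With known observation variance, the Normal–Normal posterior has precision τ_n = τ₀ + n/σ² and mean μ_n = (τ₀μ₀ + (n/σ²)x̄)/τ_n.
Here τ₀ = 1/79.2 = 0.012626 and τ_data = 24/55.8 = 0.430108, so τ_n = 0.442734.
Rearranging for μ₀: μ₀ = (μ_n·τ_n − τ_data·x̄)/τ₀ = (9.9770·0.442734 − 0.430108·9.9) / 0.012626 = 0.159088/0.012626 ≈ 12.6.

μ₀ = 12.6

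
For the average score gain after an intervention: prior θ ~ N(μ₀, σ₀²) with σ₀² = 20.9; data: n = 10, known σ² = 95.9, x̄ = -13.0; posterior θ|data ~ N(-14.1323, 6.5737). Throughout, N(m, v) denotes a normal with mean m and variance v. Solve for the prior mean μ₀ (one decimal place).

With known observation variance, the Normal–Normal posterior has precision τ_n = τ₀ + n/σ² and mean μ_n = (τ₀μ₀ + (n/σ²)x̄)/τ_n.
Here τ₀ = 1/20.9 = 0.047847 and τ_data = 10/95.9 = 0.104275, so τ_n = 0.152122.
Rearranging for μ₀: μ₀ = (μ_n·τ_n − τ_data·x̄)/τ₀ = (-14.1323·0.152122 − 0.104275·-13.0) / 0.047847 = -0.794259/0.047847 ≈ -16.6.

μ₀ = -16.6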